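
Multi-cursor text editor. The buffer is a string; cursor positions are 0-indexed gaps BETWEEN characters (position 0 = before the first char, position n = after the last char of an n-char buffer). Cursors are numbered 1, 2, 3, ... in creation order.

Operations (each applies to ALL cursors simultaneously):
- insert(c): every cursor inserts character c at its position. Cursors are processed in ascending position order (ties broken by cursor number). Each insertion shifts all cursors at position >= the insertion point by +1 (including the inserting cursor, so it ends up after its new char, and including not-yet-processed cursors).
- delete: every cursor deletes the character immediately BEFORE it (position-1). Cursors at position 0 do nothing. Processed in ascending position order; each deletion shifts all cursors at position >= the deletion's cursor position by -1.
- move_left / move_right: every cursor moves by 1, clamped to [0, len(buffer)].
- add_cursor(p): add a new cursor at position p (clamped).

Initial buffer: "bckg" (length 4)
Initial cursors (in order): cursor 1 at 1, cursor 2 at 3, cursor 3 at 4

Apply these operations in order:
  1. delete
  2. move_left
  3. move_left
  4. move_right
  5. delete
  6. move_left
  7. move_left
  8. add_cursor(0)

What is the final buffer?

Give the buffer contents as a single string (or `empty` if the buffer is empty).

After op 1 (delete): buffer="c" (len 1), cursors c1@0 c2@1 c3@1, authorship .
After op 2 (move_left): buffer="c" (len 1), cursors c1@0 c2@0 c3@0, authorship .
After op 3 (move_left): buffer="c" (len 1), cursors c1@0 c2@0 c3@0, authorship .
After op 4 (move_right): buffer="c" (len 1), cursors c1@1 c2@1 c3@1, authorship .
After op 5 (delete): buffer="" (len 0), cursors c1@0 c2@0 c3@0, authorship 
After op 6 (move_left): buffer="" (len 0), cursors c1@0 c2@0 c3@0, authorship 
After op 7 (move_left): buffer="" (len 0), cursors c1@0 c2@0 c3@0, authorship 
After op 8 (add_cursor(0)): buffer="" (len 0), cursors c1@0 c2@0 c3@0 c4@0, authorship 

Answer: empty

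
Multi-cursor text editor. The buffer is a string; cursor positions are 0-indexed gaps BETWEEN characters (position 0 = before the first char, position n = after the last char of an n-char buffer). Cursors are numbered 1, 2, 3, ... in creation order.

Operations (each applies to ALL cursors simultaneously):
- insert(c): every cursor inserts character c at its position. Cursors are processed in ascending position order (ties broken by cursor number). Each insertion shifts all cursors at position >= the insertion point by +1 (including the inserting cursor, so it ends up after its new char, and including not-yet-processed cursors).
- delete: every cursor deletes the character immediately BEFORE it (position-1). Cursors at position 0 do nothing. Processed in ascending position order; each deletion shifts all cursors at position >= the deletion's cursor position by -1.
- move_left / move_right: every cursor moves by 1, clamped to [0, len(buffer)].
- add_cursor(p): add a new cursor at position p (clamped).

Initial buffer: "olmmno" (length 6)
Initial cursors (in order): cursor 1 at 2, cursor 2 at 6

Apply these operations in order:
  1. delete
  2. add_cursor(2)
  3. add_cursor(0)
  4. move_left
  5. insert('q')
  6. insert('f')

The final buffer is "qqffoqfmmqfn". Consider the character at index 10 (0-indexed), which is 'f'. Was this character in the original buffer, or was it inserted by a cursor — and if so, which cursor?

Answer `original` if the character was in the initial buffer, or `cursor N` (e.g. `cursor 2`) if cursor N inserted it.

After op 1 (delete): buffer="ommn" (len 4), cursors c1@1 c2@4, authorship ....
After op 2 (add_cursor(2)): buffer="ommn" (len 4), cursors c1@1 c3@2 c2@4, authorship ....
After op 3 (add_cursor(0)): buffer="ommn" (len 4), cursors c4@0 c1@1 c3@2 c2@4, authorship ....
After op 4 (move_left): buffer="ommn" (len 4), cursors c1@0 c4@0 c3@1 c2@3, authorship ....
After op 5 (insert('q')): buffer="qqoqmmqn" (len 8), cursors c1@2 c4@2 c3@4 c2@7, authorship 14.3..2.
After op 6 (insert('f')): buffer="qqffoqfmmqfn" (len 12), cursors c1@4 c4@4 c3@7 c2@11, authorship 1414.33..22.
Authorship (.=original, N=cursor N): 1 4 1 4 . 3 3 . . 2 2 .
Index 10: author = 2

Answer: cursor 2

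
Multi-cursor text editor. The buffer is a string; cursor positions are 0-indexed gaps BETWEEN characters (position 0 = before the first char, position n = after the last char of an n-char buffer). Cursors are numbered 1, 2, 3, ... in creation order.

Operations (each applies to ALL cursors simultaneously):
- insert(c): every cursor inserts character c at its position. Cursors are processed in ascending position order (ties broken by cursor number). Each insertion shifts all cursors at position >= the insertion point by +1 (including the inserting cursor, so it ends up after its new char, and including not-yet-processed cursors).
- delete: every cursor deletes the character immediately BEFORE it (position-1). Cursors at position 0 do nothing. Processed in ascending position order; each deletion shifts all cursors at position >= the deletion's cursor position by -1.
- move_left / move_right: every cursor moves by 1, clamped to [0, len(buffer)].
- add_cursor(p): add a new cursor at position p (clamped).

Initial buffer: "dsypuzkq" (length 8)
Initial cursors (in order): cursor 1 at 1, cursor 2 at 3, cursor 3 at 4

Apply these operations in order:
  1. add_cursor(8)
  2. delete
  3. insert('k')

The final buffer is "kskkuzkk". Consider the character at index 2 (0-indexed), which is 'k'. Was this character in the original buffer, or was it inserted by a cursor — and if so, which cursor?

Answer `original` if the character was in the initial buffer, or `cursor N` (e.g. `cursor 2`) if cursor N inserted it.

After op 1 (add_cursor(8)): buffer="dsypuzkq" (len 8), cursors c1@1 c2@3 c3@4 c4@8, authorship ........
After op 2 (delete): buffer="suzk" (len 4), cursors c1@0 c2@1 c3@1 c4@4, authorship ....
After op 3 (insert('k')): buffer="kskkuzkk" (len 8), cursors c1@1 c2@4 c3@4 c4@8, authorship 1.23...4
Authorship (.=original, N=cursor N): 1 . 2 3 . . . 4
Index 2: author = 2

Answer: cursor 2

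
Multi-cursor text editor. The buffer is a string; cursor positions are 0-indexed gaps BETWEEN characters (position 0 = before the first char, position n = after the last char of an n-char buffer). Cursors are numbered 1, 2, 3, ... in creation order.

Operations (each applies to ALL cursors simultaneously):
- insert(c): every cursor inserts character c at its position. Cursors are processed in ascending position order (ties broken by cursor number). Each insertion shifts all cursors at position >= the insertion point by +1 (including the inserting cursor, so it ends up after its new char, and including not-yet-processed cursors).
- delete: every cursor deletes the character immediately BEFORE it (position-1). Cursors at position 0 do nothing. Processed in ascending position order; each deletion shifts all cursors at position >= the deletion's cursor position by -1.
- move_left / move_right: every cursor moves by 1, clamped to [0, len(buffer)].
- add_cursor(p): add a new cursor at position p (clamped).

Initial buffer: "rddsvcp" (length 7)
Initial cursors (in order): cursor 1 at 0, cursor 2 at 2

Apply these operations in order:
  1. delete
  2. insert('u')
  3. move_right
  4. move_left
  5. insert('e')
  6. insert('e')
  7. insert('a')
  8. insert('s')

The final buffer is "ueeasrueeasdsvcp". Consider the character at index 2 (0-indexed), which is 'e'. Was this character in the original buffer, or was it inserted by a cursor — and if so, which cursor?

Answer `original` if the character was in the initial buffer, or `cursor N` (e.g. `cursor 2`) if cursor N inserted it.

After op 1 (delete): buffer="rdsvcp" (len 6), cursors c1@0 c2@1, authorship ......
After op 2 (insert('u')): buffer="urudsvcp" (len 8), cursors c1@1 c2@3, authorship 1.2.....
After op 3 (move_right): buffer="urudsvcp" (len 8), cursors c1@2 c2@4, authorship 1.2.....
After op 4 (move_left): buffer="urudsvcp" (len 8), cursors c1@1 c2@3, authorship 1.2.....
After op 5 (insert('e')): buffer="ueruedsvcp" (len 10), cursors c1@2 c2@5, authorship 11.22.....
After op 6 (insert('e')): buffer="ueerueedsvcp" (len 12), cursors c1@3 c2@7, authorship 111.222.....
After op 7 (insert('a')): buffer="ueearueeadsvcp" (len 14), cursors c1@4 c2@9, authorship 1111.2222.....
After op 8 (insert('s')): buffer="ueeasrueeasdsvcp" (len 16), cursors c1@5 c2@11, authorship 11111.22222.....
Authorship (.=original, N=cursor N): 1 1 1 1 1 . 2 2 2 2 2 . . . . .
Index 2: author = 1

Answer: cursor 1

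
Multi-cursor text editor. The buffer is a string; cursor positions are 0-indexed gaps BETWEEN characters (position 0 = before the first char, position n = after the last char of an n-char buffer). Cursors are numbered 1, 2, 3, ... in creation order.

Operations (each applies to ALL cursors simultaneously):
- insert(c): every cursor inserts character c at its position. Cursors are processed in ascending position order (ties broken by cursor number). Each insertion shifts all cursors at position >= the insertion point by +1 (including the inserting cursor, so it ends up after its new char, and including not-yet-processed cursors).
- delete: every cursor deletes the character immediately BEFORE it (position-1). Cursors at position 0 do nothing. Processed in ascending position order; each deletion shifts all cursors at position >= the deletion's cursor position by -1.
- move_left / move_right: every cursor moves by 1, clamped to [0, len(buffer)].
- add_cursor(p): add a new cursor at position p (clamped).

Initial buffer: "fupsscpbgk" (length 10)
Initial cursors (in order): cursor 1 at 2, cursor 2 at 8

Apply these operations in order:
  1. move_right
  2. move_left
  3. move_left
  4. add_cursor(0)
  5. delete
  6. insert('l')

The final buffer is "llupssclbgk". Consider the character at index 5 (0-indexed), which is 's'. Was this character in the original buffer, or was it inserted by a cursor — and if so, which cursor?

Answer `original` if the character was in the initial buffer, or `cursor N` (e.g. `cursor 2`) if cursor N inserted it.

After op 1 (move_right): buffer="fupsscpbgk" (len 10), cursors c1@3 c2@9, authorship ..........
After op 2 (move_left): buffer="fupsscpbgk" (len 10), cursors c1@2 c2@8, authorship ..........
After op 3 (move_left): buffer="fupsscpbgk" (len 10), cursors c1@1 c2@7, authorship ..........
After op 4 (add_cursor(0)): buffer="fupsscpbgk" (len 10), cursors c3@0 c1@1 c2@7, authorship ..........
After op 5 (delete): buffer="upsscbgk" (len 8), cursors c1@0 c3@0 c2@5, authorship ........
After op 6 (insert('l')): buffer="llupssclbgk" (len 11), cursors c1@2 c3@2 c2@8, authorship 13.....2...
Authorship (.=original, N=cursor N): 1 3 . . . . . 2 . . .
Index 5: author = original

Answer: original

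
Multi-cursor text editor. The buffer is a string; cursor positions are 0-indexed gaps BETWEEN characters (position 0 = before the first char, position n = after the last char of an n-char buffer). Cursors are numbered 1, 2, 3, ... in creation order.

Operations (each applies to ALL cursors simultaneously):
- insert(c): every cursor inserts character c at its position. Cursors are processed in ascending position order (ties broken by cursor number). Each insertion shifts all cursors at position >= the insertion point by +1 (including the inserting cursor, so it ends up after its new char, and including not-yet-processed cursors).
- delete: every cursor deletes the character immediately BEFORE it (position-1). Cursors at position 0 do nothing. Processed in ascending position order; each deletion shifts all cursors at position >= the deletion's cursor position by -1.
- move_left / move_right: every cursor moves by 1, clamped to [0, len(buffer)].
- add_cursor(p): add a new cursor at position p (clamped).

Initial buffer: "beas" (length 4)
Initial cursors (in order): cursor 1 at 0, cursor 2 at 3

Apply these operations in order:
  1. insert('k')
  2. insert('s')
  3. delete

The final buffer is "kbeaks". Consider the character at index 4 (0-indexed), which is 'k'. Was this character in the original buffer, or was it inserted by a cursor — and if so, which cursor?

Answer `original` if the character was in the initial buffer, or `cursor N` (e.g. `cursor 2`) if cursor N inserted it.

Answer: cursor 2

Derivation:
After op 1 (insert('k')): buffer="kbeaks" (len 6), cursors c1@1 c2@5, authorship 1...2.
After op 2 (insert('s')): buffer="ksbeakss" (len 8), cursors c1@2 c2@7, authorship 11...22.
After op 3 (delete): buffer="kbeaks" (len 6), cursors c1@1 c2@5, authorship 1...2.
Authorship (.=original, N=cursor N): 1 . . . 2 .
Index 4: author = 2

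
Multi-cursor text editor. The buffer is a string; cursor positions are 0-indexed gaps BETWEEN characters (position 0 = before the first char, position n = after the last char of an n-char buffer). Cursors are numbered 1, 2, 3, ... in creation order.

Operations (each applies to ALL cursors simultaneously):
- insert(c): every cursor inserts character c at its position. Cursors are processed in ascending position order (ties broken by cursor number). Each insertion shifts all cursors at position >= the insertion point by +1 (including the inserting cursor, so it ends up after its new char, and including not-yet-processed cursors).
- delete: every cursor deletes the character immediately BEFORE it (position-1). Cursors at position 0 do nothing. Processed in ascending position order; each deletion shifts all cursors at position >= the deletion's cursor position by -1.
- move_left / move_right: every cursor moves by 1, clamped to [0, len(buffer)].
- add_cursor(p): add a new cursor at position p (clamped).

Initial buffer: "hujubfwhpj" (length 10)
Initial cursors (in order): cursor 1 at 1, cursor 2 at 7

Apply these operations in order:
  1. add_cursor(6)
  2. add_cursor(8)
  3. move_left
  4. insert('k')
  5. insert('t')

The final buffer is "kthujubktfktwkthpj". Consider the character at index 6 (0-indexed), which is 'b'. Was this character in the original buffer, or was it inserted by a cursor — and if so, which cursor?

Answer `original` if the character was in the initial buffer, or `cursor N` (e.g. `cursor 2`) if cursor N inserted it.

After op 1 (add_cursor(6)): buffer="hujubfwhpj" (len 10), cursors c1@1 c3@6 c2@7, authorship ..........
After op 2 (add_cursor(8)): buffer="hujubfwhpj" (len 10), cursors c1@1 c3@6 c2@7 c4@8, authorship ..........
After op 3 (move_left): buffer="hujubfwhpj" (len 10), cursors c1@0 c3@5 c2@6 c4@7, authorship ..........
After op 4 (insert('k')): buffer="khujubkfkwkhpj" (len 14), cursors c1@1 c3@7 c2@9 c4@11, authorship 1.....3.2.4...
After op 5 (insert('t')): buffer="kthujubktfktwkthpj" (len 18), cursors c1@2 c3@9 c2@12 c4@15, authorship 11.....33.22.44...
Authorship (.=original, N=cursor N): 1 1 . . . . . 3 3 . 2 2 . 4 4 . . .
Index 6: author = original

Answer: original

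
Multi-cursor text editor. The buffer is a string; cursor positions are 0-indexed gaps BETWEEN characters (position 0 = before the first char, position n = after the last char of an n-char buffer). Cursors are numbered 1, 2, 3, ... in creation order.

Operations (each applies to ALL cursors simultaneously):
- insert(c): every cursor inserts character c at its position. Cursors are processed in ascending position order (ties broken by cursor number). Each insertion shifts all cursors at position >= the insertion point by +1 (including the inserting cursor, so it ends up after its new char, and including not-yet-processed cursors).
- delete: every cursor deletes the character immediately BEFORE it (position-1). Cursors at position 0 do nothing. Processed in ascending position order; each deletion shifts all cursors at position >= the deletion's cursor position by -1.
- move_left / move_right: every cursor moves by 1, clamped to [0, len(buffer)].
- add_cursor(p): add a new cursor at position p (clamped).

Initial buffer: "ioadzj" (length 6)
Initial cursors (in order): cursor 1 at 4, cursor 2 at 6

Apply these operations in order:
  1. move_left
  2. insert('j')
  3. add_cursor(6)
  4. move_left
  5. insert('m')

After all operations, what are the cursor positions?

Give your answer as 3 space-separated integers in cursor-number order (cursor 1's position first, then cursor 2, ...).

After op 1 (move_left): buffer="ioadzj" (len 6), cursors c1@3 c2@5, authorship ......
After op 2 (insert('j')): buffer="ioajdzjj" (len 8), cursors c1@4 c2@7, authorship ...1..2.
After op 3 (add_cursor(6)): buffer="ioajdzjj" (len 8), cursors c1@4 c3@6 c2@7, authorship ...1..2.
After op 4 (move_left): buffer="ioajdzjj" (len 8), cursors c1@3 c3@5 c2@6, authorship ...1..2.
After op 5 (insert('m')): buffer="ioamjdmzmjj" (len 11), cursors c1@4 c3@7 c2@9, authorship ...11.3.22.

Answer: 4 9 7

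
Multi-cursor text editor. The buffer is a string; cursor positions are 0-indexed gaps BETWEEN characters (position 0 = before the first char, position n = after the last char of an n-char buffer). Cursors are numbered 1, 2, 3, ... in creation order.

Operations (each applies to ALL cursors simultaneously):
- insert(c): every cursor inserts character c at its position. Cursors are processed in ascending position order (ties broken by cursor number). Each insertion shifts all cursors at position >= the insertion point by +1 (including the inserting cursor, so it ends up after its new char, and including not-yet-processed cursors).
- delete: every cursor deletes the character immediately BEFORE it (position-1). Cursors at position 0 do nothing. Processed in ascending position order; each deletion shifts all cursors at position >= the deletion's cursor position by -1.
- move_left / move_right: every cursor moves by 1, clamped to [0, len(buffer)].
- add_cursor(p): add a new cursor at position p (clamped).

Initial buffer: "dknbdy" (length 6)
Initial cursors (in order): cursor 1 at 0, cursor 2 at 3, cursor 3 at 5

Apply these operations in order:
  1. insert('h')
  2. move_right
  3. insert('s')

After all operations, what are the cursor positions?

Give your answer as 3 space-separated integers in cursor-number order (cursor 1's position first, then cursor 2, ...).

Answer: 3 8 12

Derivation:
After op 1 (insert('h')): buffer="hdknhbdhy" (len 9), cursors c1@1 c2@5 c3@8, authorship 1...2..3.
After op 2 (move_right): buffer="hdknhbdhy" (len 9), cursors c1@2 c2@6 c3@9, authorship 1...2..3.
After op 3 (insert('s')): buffer="hdsknhbsdhys" (len 12), cursors c1@3 c2@8 c3@12, authorship 1.1..2.2.3.3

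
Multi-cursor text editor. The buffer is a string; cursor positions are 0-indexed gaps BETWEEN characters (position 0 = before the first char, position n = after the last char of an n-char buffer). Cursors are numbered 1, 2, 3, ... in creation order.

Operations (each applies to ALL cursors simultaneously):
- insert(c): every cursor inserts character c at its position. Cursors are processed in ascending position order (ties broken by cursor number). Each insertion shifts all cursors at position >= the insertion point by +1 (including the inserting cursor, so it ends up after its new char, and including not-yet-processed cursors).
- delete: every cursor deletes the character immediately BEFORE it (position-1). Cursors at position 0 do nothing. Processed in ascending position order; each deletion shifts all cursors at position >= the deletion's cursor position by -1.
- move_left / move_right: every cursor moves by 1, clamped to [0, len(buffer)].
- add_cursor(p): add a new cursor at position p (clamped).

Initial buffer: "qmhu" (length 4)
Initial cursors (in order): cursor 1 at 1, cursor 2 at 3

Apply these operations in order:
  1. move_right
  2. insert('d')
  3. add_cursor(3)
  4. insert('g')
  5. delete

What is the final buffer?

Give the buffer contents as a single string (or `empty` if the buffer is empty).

Answer: qmdhud

Derivation:
After op 1 (move_right): buffer="qmhu" (len 4), cursors c1@2 c2@4, authorship ....
After op 2 (insert('d')): buffer="qmdhud" (len 6), cursors c1@3 c2@6, authorship ..1..2
After op 3 (add_cursor(3)): buffer="qmdhud" (len 6), cursors c1@3 c3@3 c2@6, authorship ..1..2
After op 4 (insert('g')): buffer="qmdgghudg" (len 9), cursors c1@5 c3@5 c2@9, authorship ..113..22
After op 5 (delete): buffer="qmdhud" (len 6), cursors c1@3 c3@3 c2@6, authorship ..1..2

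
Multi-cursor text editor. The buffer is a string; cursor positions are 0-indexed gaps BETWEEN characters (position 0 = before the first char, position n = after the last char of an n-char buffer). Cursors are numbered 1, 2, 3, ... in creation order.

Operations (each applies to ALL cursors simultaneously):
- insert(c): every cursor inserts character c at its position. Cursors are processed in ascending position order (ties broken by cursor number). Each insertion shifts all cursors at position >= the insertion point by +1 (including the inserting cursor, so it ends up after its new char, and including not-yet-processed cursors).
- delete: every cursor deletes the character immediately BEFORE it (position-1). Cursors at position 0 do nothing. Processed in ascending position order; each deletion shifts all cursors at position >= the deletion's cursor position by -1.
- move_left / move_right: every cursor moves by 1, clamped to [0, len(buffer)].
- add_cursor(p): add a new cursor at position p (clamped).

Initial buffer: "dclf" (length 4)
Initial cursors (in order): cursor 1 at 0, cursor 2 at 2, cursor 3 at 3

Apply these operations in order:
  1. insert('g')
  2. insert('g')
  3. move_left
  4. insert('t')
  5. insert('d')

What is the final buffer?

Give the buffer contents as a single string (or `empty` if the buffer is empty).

After op 1 (insert('g')): buffer="gdcglgf" (len 7), cursors c1@1 c2@4 c3@6, authorship 1..2.3.
After op 2 (insert('g')): buffer="ggdcgglggf" (len 10), cursors c1@2 c2@6 c3@9, authorship 11..22.33.
After op 3 (move_left): buffer="ggdcgglggf" (len 10), cursors c1@1 c2@5 c3@8, authorship 11..22.33.
After op 4 (insert('t')): buffer="gtgdcgtglgtgf" (len 13), cursors c1@2 c2@7 c3@11, authorship 111..222.333.
After op 5 (insert('d')): buffer="gtdgdcgtdglgtdgf" (len 16), cursors c1@3 c2@9 c3@14, authorship 1111..2222.3333.

Answer: gtdgdcgtdglgtdgf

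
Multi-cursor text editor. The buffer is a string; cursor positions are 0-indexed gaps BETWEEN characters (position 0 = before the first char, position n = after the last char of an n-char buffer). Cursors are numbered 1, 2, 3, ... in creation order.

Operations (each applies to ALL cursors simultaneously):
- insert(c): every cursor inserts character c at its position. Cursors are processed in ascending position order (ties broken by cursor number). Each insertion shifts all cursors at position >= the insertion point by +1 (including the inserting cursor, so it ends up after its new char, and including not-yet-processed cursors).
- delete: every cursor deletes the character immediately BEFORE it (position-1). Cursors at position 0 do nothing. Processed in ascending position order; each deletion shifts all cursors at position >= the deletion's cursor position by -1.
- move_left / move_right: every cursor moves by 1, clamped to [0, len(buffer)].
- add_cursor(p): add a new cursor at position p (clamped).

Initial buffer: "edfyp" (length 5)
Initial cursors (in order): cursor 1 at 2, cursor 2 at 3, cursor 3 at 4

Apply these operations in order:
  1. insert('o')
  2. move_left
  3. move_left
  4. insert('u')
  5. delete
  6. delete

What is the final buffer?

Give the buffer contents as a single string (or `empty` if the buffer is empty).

After op 1 (insert('o')): buffer="edofoyop" (len 8), cursors c1@3 c2@5 c3@7, authorship ..1.2.3.
After op 2 (move_left): buffer="edofoyop" (len 8), cursors c1@2 c2@4 c3@6, authorship ..1.2.3.
After op 3 (move_left): buffer="edofoyop" (len 8), cursors c1@1 c2@3 c3@5, authorship ..1.2.3.
After op 4 (insert('u')): buffer="eudoufouyop" (len 11), cursors c1@2 c2@5 c3@8, authorship .1.12.23.3.
After op 5 (delete): buffer="edofoyop" (len 8), cursors c1@1 c2@3 c3@5, authorship ..1.2.3.
After op 6 (delete): buffer="dfyop" (len 5), cursors c1@0 c2@1 c3@2, authorship ...3.

Answer: dfyop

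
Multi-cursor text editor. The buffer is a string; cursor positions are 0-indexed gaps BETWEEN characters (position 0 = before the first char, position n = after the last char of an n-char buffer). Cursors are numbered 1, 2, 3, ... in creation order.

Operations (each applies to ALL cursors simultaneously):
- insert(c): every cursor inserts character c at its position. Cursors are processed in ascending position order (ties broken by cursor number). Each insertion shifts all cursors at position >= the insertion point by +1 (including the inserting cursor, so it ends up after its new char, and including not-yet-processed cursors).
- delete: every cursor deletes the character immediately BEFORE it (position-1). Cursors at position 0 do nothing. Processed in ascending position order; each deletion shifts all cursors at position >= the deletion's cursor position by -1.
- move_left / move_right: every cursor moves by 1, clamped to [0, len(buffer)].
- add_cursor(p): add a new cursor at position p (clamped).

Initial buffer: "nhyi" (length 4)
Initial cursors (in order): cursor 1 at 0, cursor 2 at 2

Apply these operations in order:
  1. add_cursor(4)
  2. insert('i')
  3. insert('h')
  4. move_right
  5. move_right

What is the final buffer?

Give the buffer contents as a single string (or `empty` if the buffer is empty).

After op 1 (add_cursor(4)): buffer="nhyi" (len 4), cursors c1@0 c2@2 c3@4, authorship ....
After op 2 (insert('i')): buffer="inhiyii" (len 7), cursors c1@1 c2@4 c3@7, authorship 1..2..3
After op 3 (insert('h')): buffer="ihnhihyiih" (len 10), cursors c1@2 c2@6 c3@10, authorship 11..22..33
After op 4 (move_right): buffer="ihnhihyiih" (len 10), cursors c1@3 c2@7 c3@10, authorship 11..22..33
After op 5 (move_right): buffer="ihnhihyiih" (len 10), cursors c1@4 c2@8 c3@10, authorship 11..22..33

Answer: ihnhihyiih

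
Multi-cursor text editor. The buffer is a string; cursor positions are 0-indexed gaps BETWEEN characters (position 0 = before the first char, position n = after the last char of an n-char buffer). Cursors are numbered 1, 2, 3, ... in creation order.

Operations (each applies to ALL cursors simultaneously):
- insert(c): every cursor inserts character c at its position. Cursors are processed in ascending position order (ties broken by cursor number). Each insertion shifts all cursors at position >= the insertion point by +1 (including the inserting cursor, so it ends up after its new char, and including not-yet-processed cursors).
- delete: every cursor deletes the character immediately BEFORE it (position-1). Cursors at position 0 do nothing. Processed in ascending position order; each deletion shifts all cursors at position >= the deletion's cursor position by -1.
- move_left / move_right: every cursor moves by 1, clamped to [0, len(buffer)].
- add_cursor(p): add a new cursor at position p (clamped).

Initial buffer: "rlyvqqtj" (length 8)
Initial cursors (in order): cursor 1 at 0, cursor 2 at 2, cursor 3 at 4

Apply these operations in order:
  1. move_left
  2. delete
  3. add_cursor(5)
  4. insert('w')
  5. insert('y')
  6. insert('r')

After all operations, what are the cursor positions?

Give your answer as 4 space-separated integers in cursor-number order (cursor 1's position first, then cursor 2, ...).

After op 1 (move_left): buffer="rlyvqqtj" (len 8), cursors c1@0 c2@1 c3@3, authorship ........
After op 2 (delete): buffer="lvqqtj" (len 6), cursors c1@0 c2@0 c3@1, authorship ......
After op 3 (add_cursor(5)): buffer="lvqqtj" (len 6), cursors c1@0 c2@0 c3@1 c4@5, authorship ......
After op 4 (insert('w')): buffer="wwlwvqqtwj" (len 10), cursors c1@2 c2@2 c3@4 c4@9, authorship 12.3....4.
After op 5 (insert('y')): buffer="wwyylwyvqqtwyj" (len 14), cursors c1@4 c2@4 c3@7 c4@13, authorship 1212.33....44.
After op 6 (insert('r')): buffer="wwyyrrlwyrvqqtwyrj" (len 18), cursors c1@6 c2@6 c3@10 c4@17, authorship 121212.333....444.

Answer: 6 6 10 17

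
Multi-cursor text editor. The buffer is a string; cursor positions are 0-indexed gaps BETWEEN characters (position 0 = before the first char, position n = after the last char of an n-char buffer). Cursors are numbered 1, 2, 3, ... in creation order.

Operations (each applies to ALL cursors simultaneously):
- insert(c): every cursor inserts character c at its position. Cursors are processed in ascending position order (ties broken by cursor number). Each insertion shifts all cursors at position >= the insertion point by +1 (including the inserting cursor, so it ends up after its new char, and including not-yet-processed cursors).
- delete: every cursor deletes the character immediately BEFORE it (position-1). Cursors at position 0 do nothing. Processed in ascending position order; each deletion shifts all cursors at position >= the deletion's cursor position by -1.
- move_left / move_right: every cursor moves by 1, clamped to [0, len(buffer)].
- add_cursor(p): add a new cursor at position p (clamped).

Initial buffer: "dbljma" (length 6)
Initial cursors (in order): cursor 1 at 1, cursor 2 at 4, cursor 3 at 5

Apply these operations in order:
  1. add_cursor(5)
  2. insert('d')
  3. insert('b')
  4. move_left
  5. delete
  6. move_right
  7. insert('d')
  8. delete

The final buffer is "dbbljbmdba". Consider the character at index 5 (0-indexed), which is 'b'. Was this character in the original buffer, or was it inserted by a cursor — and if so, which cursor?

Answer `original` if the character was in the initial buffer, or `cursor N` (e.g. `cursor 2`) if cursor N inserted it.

Answer: cursor 2

Derivation:
After op 1 (add_cursor(5)): buffer="dbljma" (len 6), cursors c1@1 c2@4 c3@5 c4@5, authorship ......
After op 2 (insert('d')): buffer="ddbljdmdda" (len 10), cursors c1@2 c2@6 c3@9 c4@9, authorship .1...2.34.
After op 3 (insert('b')): buffer="ddbbljdbmddbba" (len 14), cursors c1@3 c2@8 c3@13 c4@13, authorship .11...22.3434.
After op 4 (move_left): buffer="ddbbljdbmddbba" (len 14), cursors c1@2 c2@7 c3@12 c4@12, authorship .11...22.3434.
After op 5 (delete): buffer="dbbljbmdba" (len 10), cursors c1@1 c2@5 c3@8 c4@8, authorship .1...2.34.
After op 6 (move_right): buffer="dbbljbmdba" (len 10), cursors c1@2 c2@6 c3@9 c4@9, authorship .1...2.34.
After op 7 (insert('d')): buffer="dbdbljbdmdbdda" (len 14), cursors c1@3 c2@8 c3@13 c4@13, authorship .11...22.3434.
After op 8 (delete): buffer="dbbljbmdba" (len 10), cursors c1@2 c2@6 c3@9 c4@9, authorship .1...2.34.
Authorship (.=original, N=cursor N): . 1 . . . 2 . 3 4 .
Index 5: author = 2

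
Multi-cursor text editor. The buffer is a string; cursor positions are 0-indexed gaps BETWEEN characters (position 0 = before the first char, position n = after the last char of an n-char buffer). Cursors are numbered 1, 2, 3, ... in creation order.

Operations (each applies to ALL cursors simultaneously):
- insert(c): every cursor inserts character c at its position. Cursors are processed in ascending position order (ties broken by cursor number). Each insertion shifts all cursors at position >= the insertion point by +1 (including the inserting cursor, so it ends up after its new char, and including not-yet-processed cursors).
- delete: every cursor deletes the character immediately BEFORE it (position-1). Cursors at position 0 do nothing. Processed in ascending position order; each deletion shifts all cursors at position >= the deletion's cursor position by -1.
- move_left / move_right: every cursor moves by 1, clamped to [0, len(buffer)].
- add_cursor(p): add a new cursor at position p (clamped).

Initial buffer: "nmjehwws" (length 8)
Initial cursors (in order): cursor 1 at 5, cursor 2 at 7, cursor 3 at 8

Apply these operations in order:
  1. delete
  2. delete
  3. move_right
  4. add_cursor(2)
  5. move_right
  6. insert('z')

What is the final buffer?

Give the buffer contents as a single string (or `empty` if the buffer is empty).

Answer: nmzzzz

Derivation:
After op 1 (delete): buffer="nmjew" (len 5), cursors c1@4 c2@5 c3@5, authorship .....
After op 2 (delete): buffer="nm" (len 2), cursors c1@2 c2@2 c3@2, authorship ..
After op 3 (move_right): buffer="nm" (len 2), cursors c1@2 c2@2 c3@2, authorship ..
After op 4 (add_cursor(2)): buffer="nm" (len 2), cursors c1@2 c2@2 c3@2 c4@2, authorship ..
After op 5 (move_right): buffer="nm" (len 2), cursors c1@2 c2@2 c3@2 c4@2, authorship ..
After op 6 (insert('z')): buffer="nmzzzz" (len 6), cursors c1@6 c2@6 c3@6 c4@6, authorship ..1234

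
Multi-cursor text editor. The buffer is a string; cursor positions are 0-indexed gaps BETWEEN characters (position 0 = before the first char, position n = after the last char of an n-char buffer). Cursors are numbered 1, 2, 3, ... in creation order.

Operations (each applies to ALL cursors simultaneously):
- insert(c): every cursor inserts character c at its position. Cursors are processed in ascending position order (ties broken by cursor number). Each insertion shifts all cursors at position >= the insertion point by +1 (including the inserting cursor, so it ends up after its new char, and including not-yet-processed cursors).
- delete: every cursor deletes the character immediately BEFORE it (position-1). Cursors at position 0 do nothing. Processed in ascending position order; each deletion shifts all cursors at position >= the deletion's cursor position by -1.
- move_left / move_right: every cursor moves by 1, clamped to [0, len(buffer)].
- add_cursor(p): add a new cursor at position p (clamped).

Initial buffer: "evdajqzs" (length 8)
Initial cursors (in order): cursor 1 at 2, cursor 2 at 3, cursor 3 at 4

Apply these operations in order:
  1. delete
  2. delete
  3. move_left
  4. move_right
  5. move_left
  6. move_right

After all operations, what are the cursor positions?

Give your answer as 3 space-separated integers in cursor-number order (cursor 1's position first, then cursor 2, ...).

After op 1 (delete): buffer="ejqzs" (len 5), cursors c1@1 c2@1 c3@1, authorship .....
After op 2 (delete): buffer="jqzs" (len 4), cursors c1@0 c2@0 c3@0, authorship ....
After op 3 (move_left): buffer="jqzs" (len 4), cursors c1@0 c2@0 c3@0, authorship ....
After op 4 (move_right): buffer="jqzs" (len 4), cursors c1@1 c2@1 c3@1, authorship ....
After op 5 (move_left): buffer="jqzs" (len 4), cursors c1@0 c2@0 c3@0, authorship ....
After op 6 (move_right): buffer="jqzs" (len 4), cursors c1@1 c2@1 c3@1, authorship ....

Answer: 1 1 1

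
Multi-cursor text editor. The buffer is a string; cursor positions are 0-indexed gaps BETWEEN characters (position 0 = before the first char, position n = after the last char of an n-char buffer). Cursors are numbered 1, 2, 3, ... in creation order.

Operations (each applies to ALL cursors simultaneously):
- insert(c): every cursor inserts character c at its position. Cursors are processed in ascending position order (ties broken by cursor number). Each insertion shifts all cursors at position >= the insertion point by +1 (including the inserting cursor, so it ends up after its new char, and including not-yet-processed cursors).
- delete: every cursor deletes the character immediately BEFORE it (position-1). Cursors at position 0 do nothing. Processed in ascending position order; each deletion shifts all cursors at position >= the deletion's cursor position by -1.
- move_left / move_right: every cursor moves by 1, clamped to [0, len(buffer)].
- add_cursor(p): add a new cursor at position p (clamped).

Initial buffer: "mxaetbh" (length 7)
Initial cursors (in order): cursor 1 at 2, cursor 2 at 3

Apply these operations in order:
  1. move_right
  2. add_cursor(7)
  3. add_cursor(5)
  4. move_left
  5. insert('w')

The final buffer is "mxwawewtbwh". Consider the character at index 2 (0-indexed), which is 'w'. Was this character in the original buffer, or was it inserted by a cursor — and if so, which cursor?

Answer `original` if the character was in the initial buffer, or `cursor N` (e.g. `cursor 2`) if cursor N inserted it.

Answer: cursor 1

Derivation:
After op 1 (move_right): buffer="mxaetbh" (len 7), cursors c1@3 c2@4, authorship .......
After op 2 (add_cursor(7)): buffer="mxaetbh" (len 7), cursors c1@3 c2@4 c3@7, authorship .......
After op 3 (add_cursor(5)): buffer="mxaetbh" (len 7), cursors c1@3 c2@4 c4@5 c3@7, authorship .......
After op 4 (move_left): buffer="mxaetbh" (len 7), cursors c1@2 c2@3 c4@4 c3@6, authorship .......
After op 5 (insert('w')): buffer="mxwawewtbwh" (len 11), cursors c1@3 c2@5 c4@7 c3@10, authorship ..1.2.4..3.
Authorship (.=original, N=cursor N): . . 1 . 2 . 4 . . 3 .
Index 2: author = 1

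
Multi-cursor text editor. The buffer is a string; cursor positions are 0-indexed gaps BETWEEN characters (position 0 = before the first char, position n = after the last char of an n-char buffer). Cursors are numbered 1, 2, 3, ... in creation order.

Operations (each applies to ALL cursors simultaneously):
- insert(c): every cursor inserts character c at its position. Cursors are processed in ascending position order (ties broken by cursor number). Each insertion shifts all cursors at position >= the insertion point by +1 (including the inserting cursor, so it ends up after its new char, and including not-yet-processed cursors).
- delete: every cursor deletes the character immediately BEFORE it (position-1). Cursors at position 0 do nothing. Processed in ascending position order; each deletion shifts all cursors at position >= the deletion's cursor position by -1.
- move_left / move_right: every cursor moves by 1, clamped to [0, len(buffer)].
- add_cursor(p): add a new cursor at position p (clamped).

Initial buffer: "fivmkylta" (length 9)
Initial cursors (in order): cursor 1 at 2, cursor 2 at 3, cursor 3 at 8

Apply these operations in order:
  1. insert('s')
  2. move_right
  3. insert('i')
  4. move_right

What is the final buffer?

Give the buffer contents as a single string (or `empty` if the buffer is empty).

After op 1 (insert('s')): buffer="fisvsmkyltsa" (len 12), cursors c1@3 c2@5 c3@11, authorship ..1.2.....3.
After op 2 (move_right): buffer="fisvsmkyltsa" (len 12), cursors c1@4 c2@6 c3@12, authorship ..1.2.....3.
After op 3 (insert('i')): buffer="fisvismikyltsai" (len 15), cursors c1@5 c2@8 c3@15, authorship ..1.12.2....3.3
After op 4 (move_right): buffer="fisvismikyltsai" (len 15), cursors c1@6 c2@9 c3@15, authorship ..1.12.2....3.3

Answer: fisvismikyltsai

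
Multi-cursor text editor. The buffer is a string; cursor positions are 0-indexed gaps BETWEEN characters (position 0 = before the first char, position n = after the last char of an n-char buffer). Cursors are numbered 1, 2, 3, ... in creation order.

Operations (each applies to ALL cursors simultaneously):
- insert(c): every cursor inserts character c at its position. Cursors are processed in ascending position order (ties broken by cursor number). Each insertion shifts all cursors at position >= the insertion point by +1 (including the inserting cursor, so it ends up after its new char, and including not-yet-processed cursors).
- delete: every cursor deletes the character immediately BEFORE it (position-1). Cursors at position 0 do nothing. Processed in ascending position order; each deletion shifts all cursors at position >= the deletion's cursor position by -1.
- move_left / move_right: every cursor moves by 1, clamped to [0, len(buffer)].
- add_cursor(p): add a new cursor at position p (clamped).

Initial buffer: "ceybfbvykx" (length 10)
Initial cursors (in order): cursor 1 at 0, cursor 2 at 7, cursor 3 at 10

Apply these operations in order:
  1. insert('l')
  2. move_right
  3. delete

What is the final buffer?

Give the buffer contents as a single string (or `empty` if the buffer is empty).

After op 1 (insert('l')): buffer="lceybfbvlykxl" (len 13), cursors c1@1 c2@9 c3@13, authorship 1.......2...3
After op 2 (move_right): buffer="lceybfbvlykxl" (len 13), cursors c1@2 c2@10 c3@13, authorship 1.......2...3
After op 3 (delete): buffer="leybfbvlkx" (len 10), cursors c1@1 c2@8 c3@10, authorship 1......2..

Answer: leybfbvlkx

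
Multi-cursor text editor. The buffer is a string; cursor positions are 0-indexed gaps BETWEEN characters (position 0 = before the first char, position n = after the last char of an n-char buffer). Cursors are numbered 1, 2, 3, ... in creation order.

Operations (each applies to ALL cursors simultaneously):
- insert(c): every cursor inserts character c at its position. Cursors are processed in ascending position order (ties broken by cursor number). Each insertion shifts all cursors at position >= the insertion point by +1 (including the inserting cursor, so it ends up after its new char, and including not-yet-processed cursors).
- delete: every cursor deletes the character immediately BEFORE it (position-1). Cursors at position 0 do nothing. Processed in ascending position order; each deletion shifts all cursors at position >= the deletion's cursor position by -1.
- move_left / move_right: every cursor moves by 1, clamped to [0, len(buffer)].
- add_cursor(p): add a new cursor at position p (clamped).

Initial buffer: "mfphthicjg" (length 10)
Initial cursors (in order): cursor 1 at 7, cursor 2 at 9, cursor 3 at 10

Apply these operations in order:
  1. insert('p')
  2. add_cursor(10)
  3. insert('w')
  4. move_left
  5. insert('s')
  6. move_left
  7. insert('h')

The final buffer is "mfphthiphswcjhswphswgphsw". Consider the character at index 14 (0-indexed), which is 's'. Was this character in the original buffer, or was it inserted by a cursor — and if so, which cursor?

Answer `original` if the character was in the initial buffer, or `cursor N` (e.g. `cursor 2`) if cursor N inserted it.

Answer: cursor 4

Derivation:
After op 1 (insert('p')): buffer="mfphthipcjpgp" (len 13), cursors c1@8 c2@11 c3@13, authorship .......1..2.3
After op 2 (add_cursor(10)): buffer="mfphthipcjpgp" (len 13), cursors c1@8 c4@10 c2@11 c3@13, authorship .......1..2.3
After op 3 (insert('w')): buffer="mfphthipwcjwpwgpw" (len 17), cursors c1@9 c4@12 c2@14 c3@17, authorship .......11..422.33
After op 4 (move_left): buffer="mfphthipwcjwpwgpw" (len 17), cursors c1@8 c4@11 c2@13 c3@16, authorship .......11..422.33
After op 5 (insert('s')): buffer="mfphthipswcjswpswgpsw" (len 21), cursors c1@9 c4@13 c2@16 c3@20, authorship .......111..44222.333
After op 6 (move_left): buffer="mfphthipswcjswpswgpsw" (len 21), cursors c1@8 c4@12 c2@15 c3@19, authorship .......111..44222.333
After op 7 (insert('h')): buffer="mfphthiphswcjhswphswgphsw" (len 25), cursors c1@9 c4@14 c2@18 c3@23, authorship .......1111..4442222.3333
Authorship (.=original, N=cursor N): . . . . . . . 1 1 1 1 . . 4 4 4 2 2 2 2 . 3 3 3 3
Index 14: author = 4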